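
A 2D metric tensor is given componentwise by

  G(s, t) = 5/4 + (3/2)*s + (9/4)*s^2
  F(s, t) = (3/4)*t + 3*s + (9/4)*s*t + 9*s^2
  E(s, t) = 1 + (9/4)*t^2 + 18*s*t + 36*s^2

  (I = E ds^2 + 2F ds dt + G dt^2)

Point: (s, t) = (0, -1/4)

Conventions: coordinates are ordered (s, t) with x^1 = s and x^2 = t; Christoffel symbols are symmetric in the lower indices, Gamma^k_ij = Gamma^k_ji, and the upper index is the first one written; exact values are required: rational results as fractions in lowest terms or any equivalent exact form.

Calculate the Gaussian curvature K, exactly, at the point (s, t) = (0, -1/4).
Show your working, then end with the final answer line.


E = 73/64, F = -3/16, G = 5/4, EG - F^2 = 89/64 at the point
E_s = -9/2, E_t = -9/8, F_s = 39/16, F_t = 3/4, G_s = 3/2, G_t = 0
E_tt = 9/2, F_st = 9/4, G_ss = 9/2
K follows from Brioschi's formula, (det M1 - det M2)/(EG - F^2)^2.
M1 = [[-E_tt/2 + F_st - G_ss/2, E_s/2, F_s - E_t/2], [F_t - G_s/2, E, F], [G_t/2, F, G]] = [[-9/4, -9/4, 3], [0, 73/64, -3/16], [0, -3/16, 5/4]]; det M1 = -801/256
M2 = [[0, E_t/2, G_s/2], [E_t/2, E, F], [G_s/2, F, G]] = [[0, -9/16, 3/4], [-9/16, 73/64, -3/16], [3/4, -3/16, 5/4]]; det M2 = -225/256
det M1 - det M2 = -9/4; K = -9/4 / (89/64)^2 = -9216/7921

Answer: K = -9216/7921


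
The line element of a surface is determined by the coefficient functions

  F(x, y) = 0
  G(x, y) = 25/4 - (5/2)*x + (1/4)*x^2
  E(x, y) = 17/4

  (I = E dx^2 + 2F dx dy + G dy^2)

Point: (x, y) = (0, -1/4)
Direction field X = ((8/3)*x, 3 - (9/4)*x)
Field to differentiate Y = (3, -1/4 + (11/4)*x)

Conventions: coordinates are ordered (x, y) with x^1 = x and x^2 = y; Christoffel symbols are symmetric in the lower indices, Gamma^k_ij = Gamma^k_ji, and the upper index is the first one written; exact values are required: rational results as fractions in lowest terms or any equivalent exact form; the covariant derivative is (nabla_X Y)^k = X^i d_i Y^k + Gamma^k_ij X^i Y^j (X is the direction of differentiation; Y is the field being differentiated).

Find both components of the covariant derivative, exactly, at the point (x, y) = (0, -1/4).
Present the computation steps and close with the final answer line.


E = 17/4, F = 0, G = 25/4 at the point
E_x = 0, E_y = 0, F_x = 0, F_y = 0, G_x = -5/2, G_y = 0
EG - F^2 = 425/16;  g^inv = (16/425) * [[25/4, 0], [0, 17/4]]
first-kind symbols [ij,l] = (1/2)(d_i g_jl + d_j g_il - d_l g_ij): [xx,x] = E_x/2 = 0, [xx,y] = F_x - E_y/2 = 0, [xy,x] = E_y/2 = 0, [xy,y] = G_x/2 = -5/4, [yy,x] = F_y - G_x/2 = 5/4, [yy,y] = G_y/2 = 0
Gamma^x_ij = (G*[ij,x] - F*[ij,y])/(EG - F^2), Gamma^y_ij = (E*[ij,y] - F*[ij,x])/(EG - F^2)
Gamma_xxx = 0, Gamma_xxy = 0, Gamma_xyy = 5/17, Gamma_yxx = 0, Gamma_yxy = -1/5, Gamma_yyy = 0
X = (0, 3), Y = (3, -1/4) at the point

Answer: (nabla_X Y)^x = -15/68, (nabla_X Y)^y = -9/5


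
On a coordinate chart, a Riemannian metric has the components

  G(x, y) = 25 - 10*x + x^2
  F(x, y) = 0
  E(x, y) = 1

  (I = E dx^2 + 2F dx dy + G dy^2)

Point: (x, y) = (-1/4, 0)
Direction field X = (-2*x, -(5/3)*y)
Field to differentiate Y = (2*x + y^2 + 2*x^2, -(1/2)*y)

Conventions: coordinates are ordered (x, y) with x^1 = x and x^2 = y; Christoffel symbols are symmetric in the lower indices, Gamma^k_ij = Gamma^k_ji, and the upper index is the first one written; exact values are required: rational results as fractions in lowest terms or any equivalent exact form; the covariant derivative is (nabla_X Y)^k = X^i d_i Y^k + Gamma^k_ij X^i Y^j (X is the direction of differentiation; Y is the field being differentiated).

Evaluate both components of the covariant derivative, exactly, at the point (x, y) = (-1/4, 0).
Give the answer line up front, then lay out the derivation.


Answer: (nabla_X Y)^x = 1/2, (nabla_X Y)^y = 0

E = 1, F = 0, G = 441/16 at the point
E_x = 0, E_y = 0, F_x = 0, F_y = 0, G_x = -21/2, G_y = 0
EG - F^2 = 441/16;  g^inv = (16/441) * [[441/16, 0], [0, 1]]
first-kind symbols [ij,l] = (1/2)(d_i g_jl + d_j g_il - d_l g_ij): [xx,x] = E_x/2 = 0, [xx,y] = F_x - E_y/2 = 0, [xy,x] = E_y/2 = 0, [xy,y] = G_x/2 = -21/4, [yy,x] = F_y - G_x/2 = 21/4, [yy,y] = G_y/2 = 0
Gamma^x_ij = (G*[ij,x] - F*[ij,y])/(EG - F^2), Gamma^y_ij = (E*[ij,y] - F*[ij,x])/(EG - F^2)
Gamma_xxx = 0, Gamma_xxy = 0, Gamma_xyy = 21/4, Gamma_yxx = 0, Gamma_yxy = -4/21, Gamma_yyy = 0
X = (1/2, 0), Y = (-3/8, 0) at the point


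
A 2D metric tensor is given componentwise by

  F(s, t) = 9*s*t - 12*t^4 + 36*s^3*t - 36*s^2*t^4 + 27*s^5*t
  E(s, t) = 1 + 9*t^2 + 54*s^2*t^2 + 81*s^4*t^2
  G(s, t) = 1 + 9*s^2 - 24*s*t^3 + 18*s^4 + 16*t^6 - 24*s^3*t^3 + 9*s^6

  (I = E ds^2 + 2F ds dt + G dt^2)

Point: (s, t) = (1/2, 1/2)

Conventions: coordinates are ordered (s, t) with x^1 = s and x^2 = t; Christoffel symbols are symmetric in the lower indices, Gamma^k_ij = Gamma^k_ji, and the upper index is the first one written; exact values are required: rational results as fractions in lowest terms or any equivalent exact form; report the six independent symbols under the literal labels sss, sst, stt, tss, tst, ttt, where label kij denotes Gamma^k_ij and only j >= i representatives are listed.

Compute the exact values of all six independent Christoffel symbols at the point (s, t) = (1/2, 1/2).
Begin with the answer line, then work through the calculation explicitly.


Answer: Gamma_sss = 378/313, Gamma_sst = 441/313, Gamma_stt = -252/313, Gamma_tss = 198/313, Gamma_tst = 231/313, Gamma_ttt = -132/313

E = 505/64, F = 231/64, G = 185/64 at the point
E_s = 189/8, E_t = 441/16, F_s = 639/32, F_t = -21/32, G_s = 231/16, G_t = -33/4
EG - F^2 = 313/32;  g^inv = (32/313) * [[185/64, -231/64], [-231/64, 505/64]]
first-kind symbols [ij,l] = (1/2)(d_i g_jl + d_j g_il - d_l g_ij): [ss,s] = E_s/2 = 189/16, [ss,t] = F_s - E_t/2 = 99/16, [st,s] = E_t/2 = 441/32, [st,t] = G_s/2 = 231/32, [tt,s] = F_t - G_s/2 = -63/8, [tt,t] = G_t/2 = -33/8
Gamma^s_ij = (G*[ij,s] - F*[ij,t])/(EG - F^2), Gamma^t_ij = (E*[ij,t] - F*[ij,s])/(EG - F^2)


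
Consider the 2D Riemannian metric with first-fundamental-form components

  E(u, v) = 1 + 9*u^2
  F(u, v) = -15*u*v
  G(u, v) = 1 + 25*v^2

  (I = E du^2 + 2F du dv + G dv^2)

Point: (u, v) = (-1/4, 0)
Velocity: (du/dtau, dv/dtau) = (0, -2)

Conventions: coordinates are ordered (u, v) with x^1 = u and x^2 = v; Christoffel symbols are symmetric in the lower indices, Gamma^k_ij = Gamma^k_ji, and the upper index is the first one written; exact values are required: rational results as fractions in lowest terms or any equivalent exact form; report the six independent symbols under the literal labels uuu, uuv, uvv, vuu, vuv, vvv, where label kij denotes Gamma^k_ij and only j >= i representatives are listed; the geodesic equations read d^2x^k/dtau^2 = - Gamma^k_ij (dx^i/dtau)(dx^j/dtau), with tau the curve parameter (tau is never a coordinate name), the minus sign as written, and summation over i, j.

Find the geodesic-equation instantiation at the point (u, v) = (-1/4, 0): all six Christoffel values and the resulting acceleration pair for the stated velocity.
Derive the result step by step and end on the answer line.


E = 25/16, F = 0, G = 1 at the point
E_u = -9/2, E_v = 0, F_u = 0, F_v = 15/4, G_u = 0, G_v = 0
EG - F^2 = 25/16;  g^inv = (16/25) * [[1, 0], [0, 25/16]]
first-kind symbols [ij,l] = (1/2)(d_i g_jl + d_j g_il - d_l g_ij): [uu,u] = E_u/2 = -9/4, [uu,v] = F_u - E_v/2 = 0, [uv,u] = E_v/2 = 0, [uv,v] = G_u/2 = 0, [vv,u] = F_v - G_u/2 = 15/4, [vv,v] = G_v/2 = 0
Gamma^u_ij = (G*[ij,u] - F*[ij,v])/(EG - F^2), Gamma^v_ij = (E*[ij,v] - F*[ij,u])/(EG - F^2)
Gamma_uuu = -36/25, Gamma_uuv = 0, Gamma_uvv = 12/5, Gamma_vuu = 0, Gamma_vuv = 0, Gamma_vvv = 0
d^2u/dtau^2 = -(Gamma_uuu*(0)^2 + 2*Gamma_uuv*(0)*(-2) + Gamma_uvv*(-2)^2) = -48/5
d^2v/dtau^2 = -(Gamma_vuu*(0)^2 + 2*Gamma_vuv*(0)*(-2) + Gamma_vvv*(-2)^2) = 0

Answer: Gamma_uuu = -36/25, Gamma_uuv = 0, Gamma_uvv = 12/5, Gamma_vuu = 0, Gamma_vuv = 0, Gamma_vvv = 0; accelerations (d^2u/dtau^2, d^2v/dtau^2) = (-48/5, 0)


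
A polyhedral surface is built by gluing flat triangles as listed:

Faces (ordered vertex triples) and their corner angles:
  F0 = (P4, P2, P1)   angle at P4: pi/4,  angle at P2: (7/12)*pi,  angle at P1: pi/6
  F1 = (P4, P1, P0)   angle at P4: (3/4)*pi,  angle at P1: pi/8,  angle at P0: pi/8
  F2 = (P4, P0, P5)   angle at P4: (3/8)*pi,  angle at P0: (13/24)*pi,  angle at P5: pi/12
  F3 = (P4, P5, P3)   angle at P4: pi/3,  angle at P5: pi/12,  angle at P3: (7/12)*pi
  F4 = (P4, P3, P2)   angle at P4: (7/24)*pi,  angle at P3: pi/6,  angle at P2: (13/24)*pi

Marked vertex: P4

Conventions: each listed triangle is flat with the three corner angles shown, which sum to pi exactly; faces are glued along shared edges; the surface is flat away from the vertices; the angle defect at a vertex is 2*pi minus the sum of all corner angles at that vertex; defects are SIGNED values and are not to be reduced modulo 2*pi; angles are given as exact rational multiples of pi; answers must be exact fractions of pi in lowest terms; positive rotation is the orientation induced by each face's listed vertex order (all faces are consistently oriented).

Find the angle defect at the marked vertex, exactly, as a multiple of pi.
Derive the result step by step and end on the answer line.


Sum of corner angles at P4: 2*pi
defect = 2*pi - 2*pi

Answer: defect(P4) = 0


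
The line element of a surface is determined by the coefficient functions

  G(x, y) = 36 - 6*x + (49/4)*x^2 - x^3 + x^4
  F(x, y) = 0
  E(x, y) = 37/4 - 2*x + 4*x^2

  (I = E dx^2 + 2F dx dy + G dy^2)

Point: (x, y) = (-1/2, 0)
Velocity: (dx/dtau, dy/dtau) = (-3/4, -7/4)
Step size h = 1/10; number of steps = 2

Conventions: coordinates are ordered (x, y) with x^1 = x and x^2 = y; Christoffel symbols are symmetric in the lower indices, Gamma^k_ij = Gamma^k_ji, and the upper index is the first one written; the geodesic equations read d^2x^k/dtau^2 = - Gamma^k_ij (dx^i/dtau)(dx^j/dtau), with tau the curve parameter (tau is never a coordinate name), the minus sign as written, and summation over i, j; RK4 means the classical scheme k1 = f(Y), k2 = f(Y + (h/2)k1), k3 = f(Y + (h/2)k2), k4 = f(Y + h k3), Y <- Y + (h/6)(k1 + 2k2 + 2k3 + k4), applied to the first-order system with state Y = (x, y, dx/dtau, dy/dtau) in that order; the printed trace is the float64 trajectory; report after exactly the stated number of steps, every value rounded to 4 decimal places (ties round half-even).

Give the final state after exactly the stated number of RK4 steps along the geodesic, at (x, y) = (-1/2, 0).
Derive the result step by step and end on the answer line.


f(Y) = (dx/dtau, dy/dtau, -Gamma^x_ij Y'^i Y'^j, -Gamma^y_ij Y'^i Y'^j) with the Gammas evaluated at the stage position; h = 0.100000; intermediate values shown to 6 dp
step 0: x = -0.5000, y = 0.0000, dx/dtau = -0.7500, dy/dtau = -1.7500
step 1:
  k1: at (x, y) = (-0.500000, 0.000000), (dx/dtau, dy/dtau) = (-0.750000, -1.750000); Gamma_xxx = -0.266667, Gamma_xxy = 0.000000, Gamma_xyy = 0.866667, Gamma_yxx = 0.000000, Gamma_yxy = -0.230769, Gamma_yyy = 0.000000; k1 = (-0.750000, -1.750000, -2.504167, 0.605769)
  k2: at (x, y) = (-0.537500, -0.087500), (dx/dtau, dy/dtau) = (-0.875208, -1.719712); Gamma_xxx = -0.274375, Gamma_xxy = 0.000000, Gamma_xyy = 0.899629, Gamma_yxx = 0.000000, Gamma_yxy = -0.240177, Gamma_yyy = 0.000000; k2 = (-0.875208, -1.719712, -2.450403, 0.722984)
  k3: at (x, y) = (-0.543760, -0.085986), (dx/dtau, dy/dtau) = (-0.872520, -1.713851); Gamma_xxx = -0.275606, Gamma_xxy = 0.000000, Gamma_xyy = 0.905029, Gamma_yxx = 0.000000, Gamma_yxy = -0.241722, Gamma_yyy = 0.000000; k3 = (-0.872520, -1.713851, -2.448510, 0.722926)
  k4: at (x, y) = (-0.587252, -0.171385), (dx/dtau, dy/dtau) = (-0.994851, -1.677707); Gamma_xxx = -0.283719, Gamma_xxy = 0.000000, Gamma_xyy = 0.941733, Gamma_yxx = 0.000000, Gamma_yxy = -0.252242, Gamma_yyy = 0.000000; k4 = (-0.994851, -1.677707, -2.369892, 0.842017)
  Y <- Y + (h/6)(k1 + 2k2 + 2k3 + k4): x = -0.5873, y = -0.1716, dx/dtau = -0.9945, dy/dtau = -1.6777
step 2:
  k1: at (x, y) = (-0.587338, -0.171581), (dx/dtau, dy/dtau) = (-0.994531, -1.677673); Gamma_xxx = -0.283734, Gamma_xxy = 0.000000, Gamma_xyy = 0.941804, Gamma_yxx = 0.000000, Gamma_yxy = -0.252262, Gamma_yyy = 0.000000; k1 = (-0.994531, -1.677673, -2.370151, 0.841798)
  k2: at (x, y) = (-0.637065, -0.255464), (dx/dtau, dy/dtau) = (-1.113039, -1.635583); Gamma_xxx = -0.292097, Gamma_xxy = 0.000000, Gamma_xyy = 0.982086, Gamma_yxx = 0.000000, Gamma_yxy = -0.263835, Gamma_yyy = 0.000000; k2 = (-1.113039, -1.635583, -2.265346, 0.960607)
  k3: at (x, y) = (-0.642990, -0.253360), (dx/dtau, dy/dtau) = (-1.107799, -1.629643); Gamma_xxx = -0.293030, Gamma_xxy = 0.000000, Gamma_xyy = 0.986770, Gamma_yxx = 0.000000, Gamma_yxy = -0.265182, Gamma_yyy = 0.000000; k3 = (-1.107799, -1.629643, -2.260988, 0.957474)
  k4: at (x, y) = (-0.698118, -0.334545), (dx/dtau, dy/dtau) = (-1.220630, -1.581926); Gamma_xxx = -0.301092, Gamma_xxy = 0.000000, Gamma_xyy = 1.029198, Gamma_yxx = 0.000000, Gamma_yxy = -0.277372, Gamma_yyy = 0.000000; k4 = (-1.220630, -1.581926, -2.126949, 1.071183)
  Y <- Y + (h/6)(k1 + 2k2 + 2k3 + k4): x = -0.6983, y = -0.3347, dx/dtau = -1.2204, dy/dtau = -1.5819

Answer: x = -0.6983, y = -0.3347, dx/dtau = -1.2204, dy/dtau = -1.5819


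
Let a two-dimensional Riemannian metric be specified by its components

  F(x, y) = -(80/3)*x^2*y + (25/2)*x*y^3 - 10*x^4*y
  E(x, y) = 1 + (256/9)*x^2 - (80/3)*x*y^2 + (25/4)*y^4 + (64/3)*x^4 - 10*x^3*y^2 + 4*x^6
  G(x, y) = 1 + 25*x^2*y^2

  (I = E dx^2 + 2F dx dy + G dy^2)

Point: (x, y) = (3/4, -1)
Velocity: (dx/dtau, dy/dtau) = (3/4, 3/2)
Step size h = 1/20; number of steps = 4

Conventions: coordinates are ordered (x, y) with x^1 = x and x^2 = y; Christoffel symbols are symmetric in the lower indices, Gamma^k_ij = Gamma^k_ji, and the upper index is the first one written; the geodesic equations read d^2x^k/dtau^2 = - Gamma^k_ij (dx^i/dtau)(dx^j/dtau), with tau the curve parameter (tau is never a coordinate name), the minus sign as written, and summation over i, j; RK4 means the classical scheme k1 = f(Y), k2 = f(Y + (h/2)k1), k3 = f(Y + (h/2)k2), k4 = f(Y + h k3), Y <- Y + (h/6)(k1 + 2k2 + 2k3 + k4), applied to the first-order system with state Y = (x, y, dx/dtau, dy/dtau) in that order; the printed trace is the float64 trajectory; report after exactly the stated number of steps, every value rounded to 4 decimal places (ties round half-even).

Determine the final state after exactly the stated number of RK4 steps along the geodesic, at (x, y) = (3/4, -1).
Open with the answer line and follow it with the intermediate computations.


Answer: x = 0.8862, y = -0.7167, dx/dtau = 0.6331, dy/dtau = 1.3723

f(Y) = (dx/dtau, dy/dtau, -Gamma^x_ij Y'^i Y'^j, -Gamma^y_ij Y'^i Y'^j) with the Gammas evaluated at the stage position; h = 0.050000; intermediate values shown to 6 dp
step 0: x = 0.7500, y = -1.0000, dx/dtau = 0.7500, dy/dtau = 1.5000
step 1:
  k1: at (x, y) = (0.750000, -1.000000), (dx/dtau, dy/dtau) = (0.750000, 1.500000); Gamma_xxx = 0.992921, Gamma_xxy = 0.570098, Gamma_xyy = -0.427574, Gamma_yxx = 1.588674, Gamma_yxy = 0.912157, Gamma_yyy = -0.684118; k1 = (0.750000, 1.500000, -0.879199, -1.406718)
  k2: at (x, y) = (0.768750, -0.962500), (dx/dtau, dy/dtau) = (0.728020, 1.464832); Gamma_xxx = 1.089845, Gamma_xxy = 0.590693, Gamma_xyy = -0.471787, Gamma_yxx = 1.497431, Gamma_yxy = 0.811604, Gamma_yyy = -0.648229; k2 = (0.728020, 1.464832, -0.825165, -1.133765)
  k3: at (x, y) = (0.768201, -0.963379), (dx/dtau, dy/dtau) = (0.729371, 1.471656); Gamma_xxx = 1.087697, Gamma_xxy = 0.590404, Gamma_xyy = -0.470790, Gamma_yxx = 1.499851, Gamma_yxy = 0.814123, Gamma_yyy = -0.649183; k3 = (0.729371, 1.471656, -0.826473, -1.139643)
  k4: at (x, y) = (0.786469, -0.926417), (dx/dtau, dy/dtau) = (0.708676, 1.443018); Gamma_xxx = 1.167848, Gamma_xxy = 0.598104, Gamma_xyy = -0.507752, Gamma_yxx = 1.407927, Gamma_yxy = 0.721059, Gamma_yyy = -0.612132; k4 = (0.708676, 1.443018, -0.752509, -0.907205)
  Y <- Y + (h/6)(k1 + 2k2 + 2k3 + k4): x = 0.7864, y = -0.9265, dx/dtau = 0.7089, dy/dtau = 1.4428
step 2:
  k1: at (x, y) = (0.786445, -0.926533), (dx/dtau, dy/dtau) = (0.708875, 1.442827); Gamma_xxx = 1.167629, Gamma_xxy = 0.598082, Gamma_xyy = -0.507654, Gamma_yxx = 1.408146, Gamma_yxy = 0.721279, Gamma_yyy = -0.612225; k1 = (0.708875, 1.442827, -0.753346, -0.908526)
  k2: at (x, y) = (0.804167, -0.890463), (dx/dtau, dy/dtau) = (0.690041, 1.420114); Gamma_xxx = 1.232413, Gamma_xxy = 0.595552, Gamma_xyy = -0.537837, Gamma_yxx = 1.318486, Gamma_yxy = 0.637147, Gamma_yyy = -0.575400; k2 = (0.690041, 1.420114, -0.669362, -0.716111)
  k3: at (x, y) = (0.803697, -0.891031), (dx/dtau, dy/dtau) = (0.692141, 1.424924); Gamma_xxx = 1.231472, Gamma_xxy = 0.595771, Gamma_xyy = -0.537377, Gamma_yxx = 1.320257, Gamma_yxy = 0.638724, Gamma_yyy = -0.576120; k3 = (0.692141, 1.424924, -0.674010, -0.722604)
  k4: at (x, y) = (0.821053, -0.855287), (dx/dtau, dy/dtau) = (0.675175, 1.406697); Gamma_xxx = 1.284386, Gamma_xxy = 0.585683, Gamma_xyy = -0.562240, Gamma_yxx = 1.233123, Gamma_yxy = 0.562307, Gamma_yyy = -0.539800; k4 = (0.675175, 1.406697, -0.585467, -0.562099)
  Y <- Y + (h/6)(k1 + 2k2 + 2k3 + k4): x = 0.8210, y = -0.8554, dx/dtau = 0.6753, dy/dtau = 1.4066
step 3:
  k1: at (x, y) = (0.821016, -0.855370), (dx/dtau, dy/dtau) = (0.675329, 1.406593); Gamma_xxx = 1.284275, Gamma_xxy = 0.585712, Gamma_xyy = -0.562188, Gamma_yxx = 1.233316, Gamma_yxy = 0.562472, Gamma_yyy = -0.539881; k1 = (0.675329, 1.406593, -0.586177, -0.562919)
  k2: at (x, y) = (0.837899, -0.820205), (dx/dtau, dy/dtau) = (0.660674, 1.392520); Gamma_xxx = 1.326737, Gamma_xxy = 0.569988, Gamma_xyy = -0.582284, Gamma_yxx = 1.150248, Gamma_yxy = 0.494166, Gamma_yyy = -0.504826; k2 = (0.660674, 1.392520, -0.498775, -0.432425)
  k3: at (x, y) = (0.837532, -0.820557), (dx/dtau, dy/dtau) = (0.662859, 1.395783); Gamma_xxx = 1.326402, Gamma_xxy = 0.570309, Gamma_xyy = -0.582107, Gamma_yxx = 1.151383, Gamma_yxy = 0.495056, Gamma_yyy = -0.505298; k3 = (0.662859, 1.395783, -0.504040, -0.437531)
  k4: at (x, y) = (0.854159, -0.785581), (dx/dtau, dy/dtau) = (0.650127, 1.384717); Gamma_xxx = 1.360679, Gamma_xxy = 0.550376, Gamma_xyy = -0.598421, Gamma_yxx = 1.071874, Gamma_yxy = 0.433558, Gamma_yyy = -0.471406; k4 = (0.650127, 1.384717, -0.418617, -0.329765)
  Y <- Y + (h/6)(k1 + 2k2 + 2k3 + k4): x = 0.8541, y = -0.7856, dx/dtau = 0.6502, dy/dtau = 1.3847
step 4:
  k1: at (x, y) = (0.854120, -0.785637), (dx/dtau, dy/dtau) = (0.650242, 1.384655); Gamma_xxx = 1.360633, Gamma_xxy = 0.550419, Gamma_xyy = -0.598398, Gamma_yxx = 1.072017, Gamma_yxy = 0.433665, Gamma_yyy = -0.471467; k1 = (0.650242, 1.384655, -0.419157, -0.330246)
  k2: at (x, y) = (0.870376, -0.751021), (dx/dtau, dy/dtau) = (0.639763, 1.376399); Gamma_xxx = 1.387885, Gamma_xxy = 0.527567, Gamma_xyy = -0.611410, Gamma_yxx = 0.996805, Gamma_yxy = 0.378908, Gamma_yyy = -0.439126; k2 = (0.639763, 1.376399, -0.338875, -0.243387)
  k3: at (x, y) = (0.870114, -0.751227), (dx/dtau, dy/dtau) = (0.641770, 1.378570); Gamma_xxx = 1.387810, Gamma_xxy = 0.527830, Gamma_xyy = -0.611362, Gamma_yxx = 0.997462, Gamma_yxy = 0.379367, Gamma_yyy = -0.439405; k3 = (0.641770, 1.378570, -0.343697, -0.247026)
  k4: at (x, y) = (0.886208, -0.716709), (dx/dtau, dy/dtau) = (0.633057, 1.372304); Gamma_xxx = 1.409429, Gamma_xxy = 0.502786, Gamma_xyy = -0.621694, Gamma_yxx = 0.925895, Gamma_yxy = 0.330295, Gamma_yyy = -0.408409; k4 = (0.633057, 1.372304, -0.267648, -0.175826)
  Y <- Y + (h/6)(k1 + 2k2 + 2k3 + k4): x = 0.8862, y = -0.7167, dx/dtau = 0.6331, dy/dtau = 1.3723


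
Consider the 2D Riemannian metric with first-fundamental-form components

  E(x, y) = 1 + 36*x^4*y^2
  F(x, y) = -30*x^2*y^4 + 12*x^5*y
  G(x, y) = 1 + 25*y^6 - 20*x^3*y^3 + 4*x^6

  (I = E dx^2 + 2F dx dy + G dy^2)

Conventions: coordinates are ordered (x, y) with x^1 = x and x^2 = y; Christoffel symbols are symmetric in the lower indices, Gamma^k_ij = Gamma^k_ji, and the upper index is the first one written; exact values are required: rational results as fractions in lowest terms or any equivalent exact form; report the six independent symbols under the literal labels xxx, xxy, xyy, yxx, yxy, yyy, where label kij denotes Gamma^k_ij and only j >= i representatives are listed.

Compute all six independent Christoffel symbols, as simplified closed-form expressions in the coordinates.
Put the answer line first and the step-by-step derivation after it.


Answer: Gamma_xxx = 72*x^3*y^2/(4*x^6 + 36*x^4*y^2 - 20*x^3*y^3 + 25*y^6 + 1), Gamma_xxy = 36*x^4*y/(4*x^6 + 36*x^4*y^2 - 20*x^3*y^3 + 25*y^6 + 1), Gamma_xyy = -90*x^2*y^3/(4*x^6 + 36*x^4*y^2 - 20*x^3*y^3 + 25*y^6 + 1), Gamma_yxx = (24*x^4*y - 60*x*y^4)/(4*x^6 + 36*x^4*y^2 - 20*x^3*y^3 + 25*y^6 + 1), Gamma_yxy = (12*x^5 - 30*x^2*y^3)/(4*x^6 + 36*x^4*y^2 - 20*x^3*y^3 + 25*y^6 + 1), Gamma_yyy = (-30*x^3*y^2 + 75*y^5)/(4*x^6 + 36*x^4*y^2 - 20*x^3*y^3 + 25*y^6 + 1)

E = 1 + 36*x^4*y^2; F = -30*x^2*y^4 + 12*x^5*y; G = 1 + 25*y^6 - 20*x^3*y^3 + 4*x^6
Gamma^k_ij = (1/2) g^{kl} (d_i g_jl + d_j g_il - d_l g_ij), with g^inv = (1/(EG-F^2)) [[G, -F], [-F, E]]
first partials: E_x = 144*x^3*y^2, E_y = 72*x^4*y, F_x = -60*x*y^4 + 60*x^4*y, F_y = -120*x^2*y^3 + 12*x^5, G_x = -60*x^2*y^3 + 24*x^5, G_y = 150*y^5 - 60*x^3*y^2
D = EG - F^2 = 1 + 25*y^6 - 20*x^3*y^3 + 36*x^4*y^2 + 4*x^6
expanded: Gamma^x_xx = (G E_x - 2F F_x + F E_y)/(2D), Gamma^x_xy = (G E_y - F G_x)/(2D), Gamma^x_yy = (2G F_y - G G_x - F G_y)/(2D), Gamma^y_xx = (2E F_x - E E_y - F E_x)/(2D), Gamma^y_xy = (E G_x - F E_y)/(2D), Gamma^y_yy = (E G_y - 2F F_y + F G_x)/(2D); substitute and cancel common factors


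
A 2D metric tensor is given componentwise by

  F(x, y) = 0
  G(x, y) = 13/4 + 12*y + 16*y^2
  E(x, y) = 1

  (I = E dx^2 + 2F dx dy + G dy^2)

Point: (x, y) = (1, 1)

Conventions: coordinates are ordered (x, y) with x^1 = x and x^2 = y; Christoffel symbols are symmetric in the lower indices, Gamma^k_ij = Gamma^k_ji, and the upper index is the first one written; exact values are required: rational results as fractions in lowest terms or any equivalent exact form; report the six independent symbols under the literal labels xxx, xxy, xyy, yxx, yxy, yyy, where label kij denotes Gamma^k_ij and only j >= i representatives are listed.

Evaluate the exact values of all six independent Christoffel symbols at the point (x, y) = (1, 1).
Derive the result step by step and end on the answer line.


E = 1, F = 0, G = 125/4 at the point
E_x = 0, E_y = 0, F_x = 0, F_y = 0, G_x = 0, G_y = 44
EG - F^2 = 125/4;  g^inv = (4/125) * [[125/4, 0], [0, 1]]
first-kind symbols [ij,l] = (1/2)(d_i g_jl + d_j g_il - d_l g_ij): [xx,x] = E_x/2 = 0, [xx,y] = F_x - E_y/2 = 0, [xy,x] = E_y/2 = 0, [xy,y] = G_x/2 = 0, [yy,x] = F_y - G_x/2 = 0, [yy,y] = G_y/2 = 22
Gamma^x_ij = (G*[ij,x] - F*[ij,y])/(EG - F^2), Gamma^y_ij = (E*[ij,y] - F*[ij,x])/(EG - F^2)

Answer: Gamma_xxx = 0, Gamma_xxy = 0, Gamma_xyy = 0, Gamma_yxx = 0, Gamma_yxy = 0, Gamma_yyy = 88/125


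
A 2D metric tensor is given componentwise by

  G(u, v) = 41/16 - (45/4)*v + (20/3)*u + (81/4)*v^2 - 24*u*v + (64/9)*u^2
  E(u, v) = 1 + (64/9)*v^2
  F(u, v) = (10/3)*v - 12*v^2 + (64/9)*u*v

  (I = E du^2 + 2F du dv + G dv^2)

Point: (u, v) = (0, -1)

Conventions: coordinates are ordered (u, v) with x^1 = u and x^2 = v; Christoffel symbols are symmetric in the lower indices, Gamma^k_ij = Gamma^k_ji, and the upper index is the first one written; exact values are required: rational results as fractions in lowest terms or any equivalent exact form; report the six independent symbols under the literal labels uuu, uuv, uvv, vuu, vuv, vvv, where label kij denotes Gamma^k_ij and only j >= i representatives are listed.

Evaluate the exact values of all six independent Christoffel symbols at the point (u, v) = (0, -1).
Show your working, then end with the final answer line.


E = 73/9, F = -46/3, G = 545/16 at the point
E_u = 0, E_v = -128/9, F_u = -64/9, F_v = 82/3, G_u = 92/3, G_v = -207/4
EG - F^2 = 5929/144;  g^inv = (144/5929) * [[545/16, 46/3], [46/3, 73/9]]
first-kind symbols [ij,l] = (1/2)(d_i g_jl + d_j g_il - d_l g_ij): [uu,u] = E_u/2 = 0, [uu,v] = F_u - E_v/2 = 0, [uv,u] = E_v/2 = -64/9, [uv,v] = G_u/2 = 46/3, [vv,u] = F_v - G_u/2 = 12, [vv,v] = G_v/2 = -207/8
Gamma^u_ij = (G*[ij,u] - F*[ij,v])/(EG - F^2), Gamma^v_ij = (E*[ij,v] - F*[ij,u])/(EG - F^2)

Answer: Gamma_uuu = 0, Gamma_uuv = -1024/5929, Gamma_uvv = 1728/5929, Gamma_vuu = 0, Gamma_vuv = 2208/5929, Gamma_vvv = -3726/5929


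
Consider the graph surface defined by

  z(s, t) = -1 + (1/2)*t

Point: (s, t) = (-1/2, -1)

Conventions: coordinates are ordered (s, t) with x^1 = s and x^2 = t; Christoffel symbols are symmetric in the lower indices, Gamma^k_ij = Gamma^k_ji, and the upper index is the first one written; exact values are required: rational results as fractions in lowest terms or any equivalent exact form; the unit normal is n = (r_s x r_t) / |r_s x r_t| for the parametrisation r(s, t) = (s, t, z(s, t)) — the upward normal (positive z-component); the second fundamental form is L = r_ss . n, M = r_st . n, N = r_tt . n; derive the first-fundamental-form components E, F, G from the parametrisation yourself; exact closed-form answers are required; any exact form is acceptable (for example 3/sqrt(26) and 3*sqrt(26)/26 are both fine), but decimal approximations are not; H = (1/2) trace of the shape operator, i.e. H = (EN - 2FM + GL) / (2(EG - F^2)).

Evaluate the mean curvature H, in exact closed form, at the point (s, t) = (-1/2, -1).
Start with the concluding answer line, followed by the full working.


Answer: H = 0

z_s = 0, z_t = 1/2, z_ss = 0, z_st = 0, z_tt = 0
E = 1, F = 0, G = 5/4; answer radicand W^2 = 5/4
unnormalised second-form numerators: l = 0, m = 0, n = 0; L = l/sqrt(5/4), and similarly M = m/sqrt(W^2), N = n/sqrt(W^2)
H = (E*n - 2*F*m + G*l) / (2*(EG - F^2)*sqrt(W^2)); E*n - 2*F*m + G*l = 0, EG - F^2 = 5/4, so H = (0)/sqrt(5/4)


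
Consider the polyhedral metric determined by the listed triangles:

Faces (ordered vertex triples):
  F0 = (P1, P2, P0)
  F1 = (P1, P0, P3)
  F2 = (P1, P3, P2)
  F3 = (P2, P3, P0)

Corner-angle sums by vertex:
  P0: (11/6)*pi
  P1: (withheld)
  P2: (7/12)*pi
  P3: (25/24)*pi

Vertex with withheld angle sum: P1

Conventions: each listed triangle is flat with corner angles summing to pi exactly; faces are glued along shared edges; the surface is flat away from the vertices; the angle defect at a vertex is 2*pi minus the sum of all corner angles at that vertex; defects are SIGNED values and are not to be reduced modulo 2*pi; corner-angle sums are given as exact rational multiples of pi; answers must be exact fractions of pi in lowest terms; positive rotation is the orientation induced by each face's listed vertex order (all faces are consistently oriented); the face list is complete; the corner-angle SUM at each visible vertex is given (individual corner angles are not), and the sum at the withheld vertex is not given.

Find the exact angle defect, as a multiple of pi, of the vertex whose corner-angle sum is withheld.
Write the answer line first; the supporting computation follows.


Answer: defect(P1) = (35/24)*pi

V = 4, E = 6, F = 4; chi = V - E + F = 2
Gauss-Bonnet: total defect = 2*pi*chi = 4*pi; visible defects sum to (61/24)*pi


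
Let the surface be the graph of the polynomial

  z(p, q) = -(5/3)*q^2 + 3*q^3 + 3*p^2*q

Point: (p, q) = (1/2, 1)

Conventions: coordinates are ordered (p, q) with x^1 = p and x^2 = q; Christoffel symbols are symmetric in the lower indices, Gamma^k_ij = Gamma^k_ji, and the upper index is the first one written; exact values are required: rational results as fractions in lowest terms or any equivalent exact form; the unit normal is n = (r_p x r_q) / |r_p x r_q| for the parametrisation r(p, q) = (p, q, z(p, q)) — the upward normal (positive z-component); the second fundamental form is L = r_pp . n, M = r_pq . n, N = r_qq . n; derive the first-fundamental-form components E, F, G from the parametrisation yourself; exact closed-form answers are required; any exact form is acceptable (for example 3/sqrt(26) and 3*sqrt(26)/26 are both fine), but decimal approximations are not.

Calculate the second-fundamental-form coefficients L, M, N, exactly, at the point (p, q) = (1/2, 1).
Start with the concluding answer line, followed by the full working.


Answer: L = 72*sqrt(7369)/7369, M = 36*sqrt(7369)/7369, N = 176*sqrt(7369)/7369

z_p = 3, z_q = 77/12, z_pp = 6, z_pq = 3, z_qq = 44/3
E = 10, F = 77/4, G = 6073/144; answer radicand W^2 = 7369/144
unnormalised second-form numerators: l = 6, m = 3, n = 44/3; L = l/sqrt(7369/144), and similarly M = m/sqrt(W^2), N = n/sqrt(W^2)


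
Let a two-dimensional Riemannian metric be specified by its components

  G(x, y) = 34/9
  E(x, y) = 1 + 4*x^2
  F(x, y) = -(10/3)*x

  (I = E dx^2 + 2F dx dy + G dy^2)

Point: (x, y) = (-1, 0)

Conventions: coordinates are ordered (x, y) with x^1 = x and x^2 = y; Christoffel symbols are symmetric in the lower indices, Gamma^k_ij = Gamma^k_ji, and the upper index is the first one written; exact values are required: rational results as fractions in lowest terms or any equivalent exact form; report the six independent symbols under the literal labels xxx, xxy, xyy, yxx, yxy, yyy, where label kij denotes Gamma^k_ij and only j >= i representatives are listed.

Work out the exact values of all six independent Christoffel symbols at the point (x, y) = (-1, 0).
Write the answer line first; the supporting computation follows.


Answer: Gamma_xxx = -18/35, Gamma_xxy = 0, Gamma_xyy = 0, Gamma_yxx = -3/7, Gamma_yxy = 0, Gamma_yyy = 0

E = 5, F = 10/3, G = 34/9 at the point
E_x = -8, E_y = 0, F_x = -10/3, F_y = 0, G_x = 0, G_y = 0
EG - F^2 = 70/9;  g^inv = (9/70) * [[34/9, -10/3], [-10/3, 5]]
first-kind symbols [ij,l] = (1/2)(d_i g_jl + d_j g_il - d_l g_ij): [xx,x] = E_x/2 = -4, [xx,y] = F_x - E_y/2 = -10/3, [xy,x] = E_y/2 = 0, [xy,y] = G_x/2 = 0, [yy,x] = F_y - G_x/2 = 0, [yy,y] = G_y/2 = 0
Gamma^x_ij = (G*[ij,x] - F*[ij,y])/(EG - F^2), Gamma^y_ij = (E*[ij,y] - F*[ij,x])/(EG - F^2)


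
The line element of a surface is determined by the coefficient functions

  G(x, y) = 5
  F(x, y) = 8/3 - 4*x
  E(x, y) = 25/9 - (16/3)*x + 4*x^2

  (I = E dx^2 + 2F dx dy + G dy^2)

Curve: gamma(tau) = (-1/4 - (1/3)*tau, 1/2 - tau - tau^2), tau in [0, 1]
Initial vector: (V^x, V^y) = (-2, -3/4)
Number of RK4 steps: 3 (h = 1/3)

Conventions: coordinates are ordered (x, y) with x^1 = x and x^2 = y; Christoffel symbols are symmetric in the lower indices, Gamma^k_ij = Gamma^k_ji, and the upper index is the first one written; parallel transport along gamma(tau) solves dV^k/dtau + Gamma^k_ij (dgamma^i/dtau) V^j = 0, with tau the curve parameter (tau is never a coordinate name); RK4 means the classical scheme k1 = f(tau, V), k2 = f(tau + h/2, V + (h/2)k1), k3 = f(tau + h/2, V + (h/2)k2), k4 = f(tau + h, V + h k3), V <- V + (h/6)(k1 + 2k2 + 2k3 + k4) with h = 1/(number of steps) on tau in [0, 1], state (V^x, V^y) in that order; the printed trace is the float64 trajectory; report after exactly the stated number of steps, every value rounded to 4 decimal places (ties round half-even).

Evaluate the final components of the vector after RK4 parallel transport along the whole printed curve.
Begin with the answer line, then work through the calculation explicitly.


Answer: V^x = -1.7242, V^y = -0.4925

gamma'(tau) = (-1/3, -1 - 2*tau); f(tau, V)^k = -Gamma^k_ij(gamma(tau)) gamma'^i(tau) V^j; h = 1/3; intermediate values shown to 6 dp
curve data and Christoffel symbols at the stage parameters:
  tau = 0.000000: gamma = (-0.250000, 0.500000), gamma' = (-0.333333, -1.000000); Gamma_xxx = -0.438538, Gamma_xxy = 0.000000, Gamma_xyy = 0.000000, Gamma_yxx = -0.478405, Gamma_yxy = 0.000000, Gamma_yyy = 0.000000
  tau = 0.166667: gamma = (-0.305556, 0.305556), gamma' = (-0.333333, -1.333333); Gamma_xxx = -0.442882, Gamma_xxy = 0.000000, Gamma_xyy = 0.000000, Gamma_yxx = -0.455536, Gamma_yxy = 0.000000, Gamma_yyy = 0.000000
  tau = 0.333333: gamma = (-0.361111, 0.055556), gamma' = (-0.333333, -1.666667); Gamma_xxx = -0.445634, Gamma_xxy = 0.000000, Gamma_xyy = 0.000000, Gamma_yxx = -0.433590, Gamma_yxy = 0.000000, Gamma_yyy = 0.000000
  tau = 0.500000: gamma = (-0.416667, -0.250000), gamma' = (-0.333333, -2.000000); Gamma_xxx = -0.446991, Gamma_xxy = 0.000000, Gamma_xyy = 0.000000, Gamma_yxx = -0.412607, Gamma_yxy = 0.000000, Gamma_yyy = 0.000000
  tau = 0.666667: gamma = (-0.472222, -0.611111), gamma' = (-0.333333, -2.333333); Gamma_xxx = -0.447137, Gamma_xxy = 0.000000, Gamma_xyy = 0.000000, Gamma_yxx = -0.392608, Gamma_yxy = 0.000000, Gamma_yyy = 0.000000
  tau = 0.833333: gamma = (-0.527778, -1.027778), gamma' = (-0.333333, -2.666667); Gamma_xxx = -0.446238, Gamma_xxy = 0.000000, Gamma_xyy = 0.000000, Gamma_yxx = -0.373595, Gamma_yxy = 0.000000, Gamma_yyy = 0.000000
  tau = 1.000000: gamma = (-0.583333, -1.500000), gamma' = (-0.333333, -3.000000); Gamma_xxx = -0.444444, Gamma_xxy = 0.000000, Gamma_xyy = 0.000000, Gamma_yxx = -0.355556, Gamma_yxy = 0.000000, Gamma_yyy = 0.000000
step 0: V^x = -2.0000, V^y = -0.7500
step 1: k1 = (0.292359, 0.318937), k2 = (0.288061, 0.296292), k3 = (0.288167, 0.296401), k4 = (0.282821, 0.275177); V <- V + (h/6)(k1 + 2k2 + 2k3 + k4): V^x = -1.9040, V^y = -0.6511
step 2: k1 = (0.282832, 0.275188), k2 = (0.276670, 0.255388), k3 = (0.276823, 0.255529), k4 = (0.270033, 0.237102); V <- V + (h/6)(k1 + 2k2 + 2k3 + k4): V^x = -1.8118, V^y = -0.5659
step 3: k1 = (0.270042, 0.237110), k2 = (0.262804, 0.220022), k3 = (0.262984, 0.220172), k4 = (0.255429, 0.204343); V <- V + (h/6)(k1 + 2k2 + 2k3 + k4): V^x = -1.7242, V^y = -0.4925


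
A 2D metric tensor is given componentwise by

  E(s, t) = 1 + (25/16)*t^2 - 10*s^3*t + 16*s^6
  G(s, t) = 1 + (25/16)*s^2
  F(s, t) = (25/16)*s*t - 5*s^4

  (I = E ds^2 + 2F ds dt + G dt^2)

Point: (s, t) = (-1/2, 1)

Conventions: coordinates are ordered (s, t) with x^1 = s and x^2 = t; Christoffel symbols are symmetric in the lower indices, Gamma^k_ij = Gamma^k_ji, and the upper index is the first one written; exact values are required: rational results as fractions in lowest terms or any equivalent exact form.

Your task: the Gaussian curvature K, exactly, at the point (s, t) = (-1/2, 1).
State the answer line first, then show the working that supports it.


Answer: K = -256/3249

E = 65/16, F = -35/32, G = 89/64, EG - F^2 = 285/64 at the point
E_s = -21/2, E_t = 35/8, F_s = 65/16, F_t = -25/32, G_s = -25/16, G_t = 0
E_tt = 25/8, F_st = 25/16, G_ss = 25/8
Compute both Brioschi determinants and normalise by (EG - F^2)^2.
M1 = [[-E_tt/2 + F_st - G_ss/2, E_s/2, F_s - E_t/2], [F_t - G_s/2, E, F], [G_t/2, F, G]] = [[-25/16, -21/4, 15/8], [0, 65/16, -35/32], [0, -35/32, 89/64]]; det M1 = -7125/1024
M2 = [[0, E_t/2, G_s/2], [E_t/2, E, F], [G_s/2, F, G]] = [[0, 35/16, -25/32], [35/16, 65/16, -35/32], [-25/32, -35/32, 89/64]]; det M2 = -5525/1024
det M1 - det M2 = -25/16; K = -25/16 / (285/64)^2 = -256/3249


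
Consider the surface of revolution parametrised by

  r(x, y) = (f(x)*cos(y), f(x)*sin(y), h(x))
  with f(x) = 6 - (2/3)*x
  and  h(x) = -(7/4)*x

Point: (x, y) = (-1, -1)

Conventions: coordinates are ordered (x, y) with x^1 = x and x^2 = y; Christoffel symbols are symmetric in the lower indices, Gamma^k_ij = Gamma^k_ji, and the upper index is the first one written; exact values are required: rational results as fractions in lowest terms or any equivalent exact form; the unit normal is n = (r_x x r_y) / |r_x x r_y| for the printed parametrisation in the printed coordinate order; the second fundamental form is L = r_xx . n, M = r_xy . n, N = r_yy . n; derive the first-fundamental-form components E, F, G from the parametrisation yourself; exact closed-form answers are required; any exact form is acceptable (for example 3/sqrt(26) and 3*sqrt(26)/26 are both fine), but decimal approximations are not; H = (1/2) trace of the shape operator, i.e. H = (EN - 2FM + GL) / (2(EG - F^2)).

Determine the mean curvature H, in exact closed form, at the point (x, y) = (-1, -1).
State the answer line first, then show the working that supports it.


Answer: H = -63*sqrt(505)/20200

f = 20/3, f' = -2/3, f'' = 0, h' = -7/4, h'' = 0
E = 505/144, F = 0, G = 400/9; answer radicand W^2 = 505/144
unnormalised second-form numerators: l = 0, m = 0, n = -35/3; L = l/sqrt(505/144), and similarly M = m/sqrt(W^2), N = n/sqrt(W^2)
H = (E*n - 2*F*m + G*l) / (2*(EG - F^2)*sqrt(W^2)); E*n - 2*F*m + G*l = -17675/432, EG - F^2 = 12625/81, so H = (-21/160)/sqrt(505/144)


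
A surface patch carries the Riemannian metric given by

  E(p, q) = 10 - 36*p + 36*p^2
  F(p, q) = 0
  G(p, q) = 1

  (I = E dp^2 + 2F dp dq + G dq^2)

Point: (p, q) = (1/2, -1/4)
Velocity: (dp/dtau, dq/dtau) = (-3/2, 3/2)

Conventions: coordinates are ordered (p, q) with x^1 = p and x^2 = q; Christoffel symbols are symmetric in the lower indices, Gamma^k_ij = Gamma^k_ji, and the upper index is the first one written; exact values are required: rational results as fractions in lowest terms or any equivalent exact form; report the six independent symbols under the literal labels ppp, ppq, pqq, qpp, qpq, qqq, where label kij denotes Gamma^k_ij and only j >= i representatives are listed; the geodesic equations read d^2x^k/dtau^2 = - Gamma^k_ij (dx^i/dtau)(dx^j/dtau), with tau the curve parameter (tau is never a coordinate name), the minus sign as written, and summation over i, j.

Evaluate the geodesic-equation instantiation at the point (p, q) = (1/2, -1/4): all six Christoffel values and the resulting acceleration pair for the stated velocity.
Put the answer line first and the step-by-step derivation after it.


Answer: Gamma_ppp = 0, Gamma_ppq = 0, Gamma_pqq = 0, Gamma_qpp = 0, Gamma_qpq = 0, Gamma_qqq = 0; accelerations (d^2p/dtau^2, d^2q/dtau^2) = (0, 0)

E = 1, F = 0, G = 1 at the point
E_p = 0, E_q = 0, F_p = 0, F_q = 0, G_p = 0, G_q = 0
EG - F^2 = 1;  g^inv = (1) * [[1, 0], [0, 1]]
first-kind symbols [ij,l] = (1/2)(d_i g_jl + d_j g_il - d_l g_ij): [pp,p] = E_p/2 = 0, [pp,q] = F_p - E_q/2 = 0, [pq,p] = E_q/2 = 0, [pq,q] = G_p/2 = 0, [qq,p] = F_q - G_p/2 = 0, [qq,q] = G_q/2 = 0
Gamma^p_ij = (G*[ij,p] - F*[ij,q])/(EG - F^2), Gamma^q_ij = (E*[ij,q] - F*[ij,p])/(EG - F^2)
Gamma_ppp = 0, Gamma_ppq = 0, Gamma_pqq = 0, Gamma_qpp = 0, Gamma_qpq = 0, Gamma_qqq = 0
d^2p/dtau^2 = -(Gamma_ppp*(-3/2)^2 + 2*Gamma_ppq*(-3/2)*(3/2) + Gamma_pqq*(3/2)^2) = 0
d^2q/dtau^2 = -(Gamma_qpp*(-3/2)^2 + 2*Gamma_qpq*(-3/2)*(3/2) + Gamma_qqq*(3/2)^2) = 0


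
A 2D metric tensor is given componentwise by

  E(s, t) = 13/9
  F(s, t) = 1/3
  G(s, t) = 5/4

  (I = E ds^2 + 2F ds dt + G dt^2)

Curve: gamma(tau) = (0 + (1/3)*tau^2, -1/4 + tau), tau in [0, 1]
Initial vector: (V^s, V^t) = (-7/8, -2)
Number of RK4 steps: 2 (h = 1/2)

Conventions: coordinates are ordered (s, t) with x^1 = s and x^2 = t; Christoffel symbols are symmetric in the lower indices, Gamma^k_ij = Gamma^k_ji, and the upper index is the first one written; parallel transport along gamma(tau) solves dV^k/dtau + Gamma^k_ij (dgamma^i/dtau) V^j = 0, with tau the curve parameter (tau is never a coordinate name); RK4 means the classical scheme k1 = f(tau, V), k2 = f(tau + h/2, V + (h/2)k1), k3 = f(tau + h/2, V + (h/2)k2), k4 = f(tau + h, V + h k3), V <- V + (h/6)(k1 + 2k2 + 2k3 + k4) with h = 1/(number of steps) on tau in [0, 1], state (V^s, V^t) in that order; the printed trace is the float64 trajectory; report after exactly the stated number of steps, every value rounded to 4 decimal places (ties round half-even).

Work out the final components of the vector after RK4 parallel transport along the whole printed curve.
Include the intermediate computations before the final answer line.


gamma'(tau) = ((2/3)*tau, 1); f(tau, V)^k = -Gamma^k_ij(gamma(tau)) gamma'^i(tau) V^j; h = 1/2; intermediate values shown to 6 dp
curve data and Christoffel symbols at the stage parameters:
  tau = 0.000000: gamma = (0.000000, -0.250000), gamma' = (0.000000, 1.000000); Gamma_sss = 0.000000, Gamma_sst = 0.000000, Gamma_stt = 0.000000, Gamma_tss = 0.000000, Gamma_tst = 0.000000, Gamma_ttt = 0.000000
  tau = 0.250000: gamma = (0.020833, 0.000000), gamma' = (0.166667, 1.000000); Gamma_sss = 0.000000, Gamma_sst = 0.000000, Gamma_stt = 0.000000, Gamma_tss = 0.000000, Gamma_tst = 0.000000, Gamma_ttt = 0.000000
  tau = 0.500000: gamma = (0.083333, 0.250000), gamma' = (0.333333, 1.000000); Gamma_sss = 0.000000, Gamma_sst = 0.000000, Gamma_stt = 0.000000, Gamma_tss = 0.000000, Gamma_tst = 0.000000, Gamma_ttt = 0.000000
  tau = 0.750000: gamma = (0.187500, 0.500000), gamma' = (0.500000, 1.000000); Gamma_sss = 0.000000, Gamma_sst = 0.000000, Gamma_stt = 0.000000, Gamma_tss = 0.000000, Gamma_tst = 0.000000, Gamma_ttt = 0.000000
  tau = 1.000000: gamma = (0.333333, 0.750000), gamma' = (0.666667, 1.000000); Gamma_sss = 0.000000, Gamma_sst = 0.000000, Gamma_stt = 0.000000, Gamma_tss = 0.000000, Gamma_tst = 0.000000, Gamma_ttt = 0.000000
step 0: V^s = -0.8750, V^t = -2.0000
step 1: k1 = (0.000000, 0.000000), k2 = (0.000000, 0.000000), k3 = (0.000000, 0.000000), k4 = (0.000000, 0.000000); V <- V + (h/6)(k1 + 2k2 + 2k3 + k4): V^s = -0.8750, V^t = -2.0000
step 2: k1 = (0.000000, 0.000000), k2 = (0.000000, 0.000000), k3 = (0.000000, 0.000000), k4 = (0.000000, 0.000000); V <- V + (h/6)(k1 + 2k2 + 2k3 + k4): V^s = -0.8750, V^t = -2.0000

Answer: V^s = -0.8750, V^t = -2.0000
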